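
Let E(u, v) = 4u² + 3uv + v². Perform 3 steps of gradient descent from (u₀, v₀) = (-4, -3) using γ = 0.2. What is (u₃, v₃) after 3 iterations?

∇E = (8u + 3v, 3u + 2v)
Step 1: at (-4, -3), ∇E = (-41, -18) → (-4, -3) − 0.2·(-41, -18) = (4.2, 0.6)
Step 2: at (4.2, 0.6), ∇E = (35.4, 13.8) → (4.2, 0.6) − 0.2·(35.4, 13.8) = (-2.88, -2.16)
Step 3: at (-2.88, -2.16), ∇E = (-29.52, -12.96) → (-2.88, -2.16) − 0.2·(-29.52, -12.96) = (3.024, 0.432)

(3.024, 0.432)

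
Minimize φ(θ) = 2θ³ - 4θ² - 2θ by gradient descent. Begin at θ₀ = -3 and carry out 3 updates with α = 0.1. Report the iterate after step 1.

φ′(θ) = 6θ² - 8θ - 2
Step 1: φ′(-3) = 76; θ₁ = -3 − 0.1·76 = -10.6

-10.6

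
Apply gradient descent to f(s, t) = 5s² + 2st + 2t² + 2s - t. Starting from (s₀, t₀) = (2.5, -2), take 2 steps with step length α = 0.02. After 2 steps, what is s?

∇f = (10s + 2t + 2, 2s + 4t - 1)
Step 1: at (2.5, -2), ∇f = (23, -4) → (2.5, -2) − 0.02·(23, -4) = (2.04, -1.92)
Step 2: at (2.04, -1.92), ∇f = (18.56, -4.6) → (2.04, -1.92) − 0.02·(18.56, -4.6) = (1.6688, -1.828)
s = 1.6688

1.6688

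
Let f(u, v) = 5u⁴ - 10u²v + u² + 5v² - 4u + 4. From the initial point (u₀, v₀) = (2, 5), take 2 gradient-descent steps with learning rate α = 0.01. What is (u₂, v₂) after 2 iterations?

∇f = (20u³ - 20uv + 2u - 4, -10u² + 10v)
Step 1: at (2, 5), ∇f = (-40, 10) → (2, 5) − 0.01·(-40, 10) = (2.4, 4.9)
Step 2: at (2.4, 4.9), ∇f = (42.08, -8.6) → (2.4, 4.9) − 0.01·(42.08, -8.6) = (1.9792, 4.986)

(1.9792, 4.986)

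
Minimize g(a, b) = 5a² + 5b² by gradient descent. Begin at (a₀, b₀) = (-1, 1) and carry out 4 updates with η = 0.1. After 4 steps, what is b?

∇g = (10a, 10b)
Step 1: at (-1, 1), ∇g = (-10, 10) → (-1, 1) − 0.1·(-10, 10) = (0, 0)
Step 2: at (0, 0), ∇g = (0, 0) → (0, 0) − 0.1·(0, 0) = (0, 0)
Step 3: at (0, 0), ∇g = (0, 0) → (0, 0) − 0.1·(0, 0) = (0, 0)
Step 4: at (0, 0), ∇g = (0, 0) → (0, 0) − 0.1·(0, 0) = (0, 0)
b = 0

0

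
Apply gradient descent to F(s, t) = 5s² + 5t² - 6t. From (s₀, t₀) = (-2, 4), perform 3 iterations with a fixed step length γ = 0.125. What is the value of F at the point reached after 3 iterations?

∇F = (10s, 10t - 6)
(s₁, t₁) = (-2, 4) − 0.125·(-20, 34) = (0.5, -0.25)
(s₂, t₂) = (0.5, -0.25) − 0.125·(5, -8.5) = (-0.125, 0.8125)
(s₃, t₃) = (-0.125, 0.8125) − 0.125·(-1.25, 2.125) = (0.03125, 0.546875)
F(0.03125, 0.546875) = -1.781005859375

-1.781005859375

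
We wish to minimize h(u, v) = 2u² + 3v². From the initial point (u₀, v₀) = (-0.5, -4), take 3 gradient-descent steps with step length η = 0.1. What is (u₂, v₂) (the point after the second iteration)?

(-0.18, -0.64)

∇h = (4u, 6v)
Step 1: at (-0.5, -4), ∇h = (-2, -24) → (-0.5, -4) − 0.1·(-2, -24) = (-0.3, -1.6)
Step 2: at (-0.3, -1.6), ∇h = (-1.2, -9.6) → (-0.3, -1.6) − 0.1·(-1.2, -9.6) = (-0.18, -0.64)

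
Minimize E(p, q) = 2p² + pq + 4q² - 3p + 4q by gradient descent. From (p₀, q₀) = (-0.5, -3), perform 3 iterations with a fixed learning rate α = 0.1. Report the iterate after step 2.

(0.575, -0.62)

∇E = (4p + q - 3, p + 8q + 4)
Step 1: at (-0.5, -3), ∇E = (-8, -20.5) → (-0.5, -3) − 0.1·(-8, -20.5) = (0.3, -0.95)
Step 2: at (0.3, -0.95), ∇E = (-2.75, -3.3) → (0.3, -0.95) − 0.1·(-2.75, -3.3) = (0.575, -0.62)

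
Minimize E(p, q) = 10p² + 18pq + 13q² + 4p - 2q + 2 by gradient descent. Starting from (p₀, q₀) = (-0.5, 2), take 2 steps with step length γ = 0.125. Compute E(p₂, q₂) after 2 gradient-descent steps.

9286.9189453125

∇E = (20p + 18q + 4, 18p + 26q - 2)
(p₁, q₁) = (-0.5, 2) − 0.125·(30, 41) = (-4.25, -3.125)
(p₂, q₂) = (-4.25, -3.125) − 0.125·(-137.25, -159.75) = (12.90625, 16.84375)
E(12.90625, 16.84375) = 9286.9189453125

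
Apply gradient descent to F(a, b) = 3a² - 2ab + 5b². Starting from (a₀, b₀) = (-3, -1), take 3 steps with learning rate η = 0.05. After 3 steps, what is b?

∇F = (6a - 2b, -2a + 10b)
Step 1: at (-3, -1), ∇F = (-16, -4) → (-3, -1) − 0.05·(-16, -4) = (-2.2, -0.8)
Step 2: at (-2.2, -0.8), ∇F = (-11.6, -3.6) → (-2.2, -0.8) − 0.05·(-11.6, -3.6) = (-1.62, -0.62)
Step 3: at (-1.62, -0.62), ∇F = (-8.48, -2.96) → (-1.62, -0.62) − 0.05·(-8.48, -2.96) = (-1.196, -0.472)
b = -0.472

-0.472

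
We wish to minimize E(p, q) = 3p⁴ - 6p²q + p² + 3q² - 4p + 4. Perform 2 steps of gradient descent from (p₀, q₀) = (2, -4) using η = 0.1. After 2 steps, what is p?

6076.2656

∇E = (12p³ - 12pq + 2p - 4, -6p² + 6q)
(p₁, q₁) = (2, -4) − 0.1·(192, -48) = (-17.2, 0.8)
(p₂, q₂) = (-17.2, 0.8) − 0.1·(-60934.656, -1770.24) = (6076.2656, 177.824)
p = 6076.2656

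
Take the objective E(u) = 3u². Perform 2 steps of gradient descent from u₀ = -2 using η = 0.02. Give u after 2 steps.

E′(u) = 6u
u₁ = -2 − 0.02·(-12) = -1.76
u₂ = -1.76 − 0.02·(-10.56) = -1.5488

-1.5488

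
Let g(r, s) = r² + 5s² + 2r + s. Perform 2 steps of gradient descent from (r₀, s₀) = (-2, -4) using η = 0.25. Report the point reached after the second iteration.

∇g = (2r + 2, 10s + 1)
Step 1: at (-2, -4), ∇g = (-2, -39) → (-2, -4) − 0.25·(-2, -39) = (-1.5, 5.75)
Step 2: at (-1.5, 5.75), ∇g = (-1, 58.5) → (-1.5, 5.75) − 0.25·(-1, 58.5) = (-1.25, -8.875)

(-1.25, -8.875)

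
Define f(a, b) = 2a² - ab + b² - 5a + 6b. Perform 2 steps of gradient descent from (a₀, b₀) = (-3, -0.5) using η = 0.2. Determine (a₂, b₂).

(0.64, -2.4)

∇f = (4a - b - 5, -a + 2b + 6)
(a₁, b₁) = (-3, -0.5) − 0.2·(-16.5, 8) = (0.3, -2.1)
(a₂, b₂) = (0.3, -2.1) − 0.2·(-1.7, 1.5) = (0.64, -2.4)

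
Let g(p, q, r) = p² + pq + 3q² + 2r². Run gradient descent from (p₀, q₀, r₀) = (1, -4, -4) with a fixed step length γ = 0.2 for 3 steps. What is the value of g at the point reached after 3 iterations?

0.243712

∇g = (2p + q, p + 6q, 4r)
Step 1: at (1, -4, -4), ∇g = (-2, -23, -16) → (1, -4, -4) − 0.2·(-2, -23, -16) = (1.4, 0.6, -0.8)
Step 2: at (1.4, 0.6, -0.8), ∇g = (3.4, 5, -3.2) → (1.4, 0.6, -0.8) − 0.2·(3.4, 5, -3.2) = (0.72, -0.4, -0.16)
Step 3: at (0.72, -0.4, -0.16), ∇g = (1.04, -1.68, -0.64) → (0.72, -0.4, -0.16) − 0.2·(1.04, -1.68, -0.64) = (0.512, -0.064, -0.032)
g(0.512, -0.064, -0.032) = 0.243712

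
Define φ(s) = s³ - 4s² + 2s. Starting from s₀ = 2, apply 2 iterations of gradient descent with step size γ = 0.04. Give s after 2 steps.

φ′(s) = 3s² - 8s + 2
Step 1: φ′(2) = -2; s₁ = 2 − 0.04·(-2) = 2.08
Step 2: φ′(2.08) = -1.6608; s₂ = 2.08 − 0.04·(-1.6608) = 2.146432

2.146432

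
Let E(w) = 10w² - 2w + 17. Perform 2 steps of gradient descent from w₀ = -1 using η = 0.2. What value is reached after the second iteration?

E′(w) = 20w - 2
Step 1: E′(-1) = -22; w₁ = -1 − 0.2·(-22) = 3.4
Step 2: E′(3.4) = 66; w₂ = 3.4 − 0.2·66 = -9.8

-9.8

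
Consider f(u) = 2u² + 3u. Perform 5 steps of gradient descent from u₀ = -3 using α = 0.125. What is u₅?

-0.8203125

f′(u) = 4u + 3
Step 1: f′(-3) = -9; u₁ = -3 − 0.125·(-9) = -1.875
Step 2: f′(-1.875) = -4.5; u₂ = -1.875 − 0.125·(-4.5) = -1.3125
Step 3: f′(-1.3125) = -2.25; u₃ = -1.3125 − 0.125·(-2.25) = -1.03125
Step 4: f′(-1.03125) = -1.125; u₄ = -1.03125 − 0.125·(-1.125) = -0.890625
Step 5: f′(-0.890625) = -0.5625; u₅ = -0.890625 − 0.125·(-0.5625) = -0.8203125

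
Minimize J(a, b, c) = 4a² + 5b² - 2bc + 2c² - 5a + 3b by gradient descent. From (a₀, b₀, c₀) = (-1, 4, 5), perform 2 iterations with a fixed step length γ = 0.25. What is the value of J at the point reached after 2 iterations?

285.515625

∇J = (8a - 5, 10b - 2c + 3, -2b + 4c)
Step 1: at (-1, 4, 5), ∇J = (-13, 33, 12) → (-1, 4, 5) − 0.25·(-13, 33, 12) = (2.25, -4.25, 2)
Step 2: at (2.25, -4.25, 2), ∇J = (13, -43.5, 16.5) → (2.25, -4.25, 2) − 0.25·(13, -43.5, 16.5) = (-1, 6.625, -2.125)
J(-1, 6.625, -2.125) = 285.515625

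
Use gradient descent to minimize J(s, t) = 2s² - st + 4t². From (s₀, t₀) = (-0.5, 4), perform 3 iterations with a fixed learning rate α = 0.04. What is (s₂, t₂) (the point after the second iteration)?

(-0.1104, 1.8256)

∇J = (4s - t, -s + 8t)
Step 1: at (-0.5, 4), ∇J = (-6, 32.5) → (-0.5, 4) − 0.04·(-6, 32.5) = (-0.26, 2.7)
Step 2: at (-0.26, 2.7), ∇J = (-3.74, 21.86) → (-0.26, 2.7) − 0.04·(-3.74, 21.86) = (-0.1104, 1.8256)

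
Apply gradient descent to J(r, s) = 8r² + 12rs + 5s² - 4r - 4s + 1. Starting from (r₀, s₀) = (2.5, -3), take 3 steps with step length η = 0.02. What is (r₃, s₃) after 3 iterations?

∇J = (16r + 12s - 4, 12r + 10s - 4)
Step 1: at (2.5, -3), ∇J = (0, -4) → (2.5, -3) − 0.02·(0, -4) = (2.5, -2.92)
Step 2: at (2.5, -2.92), ∇J = (0.96, -3.2) → (2.5, -2.92) − 0.02·(0.96, -3.2) = (2.4808, -2.856)
Step 3: at (2.4808, -2.856), ∇J = (1.4208, -2.7904) → (2.4808, -2.856) − 0.02·(1.4208, -2.7904) = (2.452384, -2.800192)

(2.452384, -2.800192)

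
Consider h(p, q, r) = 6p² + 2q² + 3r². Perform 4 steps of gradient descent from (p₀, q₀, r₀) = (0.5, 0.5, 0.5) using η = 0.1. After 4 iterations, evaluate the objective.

∇h = (12p, 4q, 6r)
Step 1: at (0.5, 0.5, 0.5), ∇h = (6, 2, 3) → (0.5, 0.5, 0.5) − 0.1·(6, 2, 3) = (-0.1, 0.3, 0.2)
Step 2: at (-0.1, 0.3, 0.2), ∇h = (-1.2, 1.2, 1.2) → (-0.1, 0.3, 0.2) − 0.1·(-1.2, 1.2, 1.2) = (0.02, 0.18, 0.08)
Step 3: at (0.02, 0.18, 0.08), ∇h = (0.24, 0.72, 0.48) → (0.02, 0.18, 0.08) − 0.1·(0.24, 0.72, 0.48) = (-0.004, 0.108, 0.032)
Step 4: at (-0.004, 0.108, 0.032), ∇h = (-0.048, 0.432, 0.192) → (-0.004, 0.108, 0.032) − 0.1·(-0.048, 0.432, 0.192) = (0.0008, 0.0648, 0.0128)
h(0.0008, 0.0648, 0.0128) = 0.00889344

0.00889344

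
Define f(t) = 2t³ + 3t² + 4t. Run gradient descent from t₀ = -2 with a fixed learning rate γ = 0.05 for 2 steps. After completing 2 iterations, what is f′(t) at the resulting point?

f′(t) = 6t² + 6t + 4
Step 1: f′(-2) = 16; t₁ = -2 − 0.05·16 = -2.8
Step 2: f′(-2.8) = 34.24; t₂ = -2.8 − 0.05·34.24 = -4.512
f′(t) at (-4.512) = 99.076864

99.076864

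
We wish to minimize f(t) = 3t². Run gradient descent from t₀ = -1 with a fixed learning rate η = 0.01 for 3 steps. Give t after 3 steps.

f′(t) = 6t
Step 1: f′(-1) = -6; t₁ = -1 − 0.01·(-6) = -0.94
Step 2: f′(-0.94) = -5.64; t₂ = -0.94 − 0.01·(-5.64) = -0.8836
Step 3: f′(-0.8836) = -5.3016; t₃ = -0.8836 − 0.01·(-5.3016) = -0.830584

-0.830584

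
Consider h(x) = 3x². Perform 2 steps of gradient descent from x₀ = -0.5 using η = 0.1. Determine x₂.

h′(x) = 6x
Step 1: h′(-0.5) = -3; x₁ = -0.5 − 0.1·(-3) = -0.2
Step 2: h′(-0.2) = -1.2; x₂ = -0.2 − 0.1·(-1.2) = -0.08

-0.08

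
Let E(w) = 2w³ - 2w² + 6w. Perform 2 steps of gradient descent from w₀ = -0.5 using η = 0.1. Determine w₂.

E′(w) = 6w² - 4w + 6
Step 1: E′(-0.5) = 9.5; w₁ = -0.5 − 0.1·9.5 = -1.45
Step 2: E′(-1.45) = 24.415; w₂ = -1.45 − 0.1·24.415 = -3.8915

-3.8915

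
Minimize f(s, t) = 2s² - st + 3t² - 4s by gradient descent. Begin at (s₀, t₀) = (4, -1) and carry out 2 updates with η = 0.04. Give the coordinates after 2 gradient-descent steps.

(3.0592, -0.3168)

∇f = (4s - t - 4, -s + 6t)
Step 1: at (4, -1), ∇f = (13, -10) → (4, -1) − 0.04·(13, -10) = (3.48, -0.6)
Step 2: at (3.48, -0.6), ∇f = (10.52, -7.08) → (3.48, -0.6) − 0.04·(10.52, -7.08) = (3.0592, -0.3168)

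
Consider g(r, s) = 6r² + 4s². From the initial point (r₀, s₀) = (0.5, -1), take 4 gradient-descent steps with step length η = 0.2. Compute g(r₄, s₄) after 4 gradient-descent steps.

22.20402048

∇g = (12r, 8s)
Step 1: at (0.5, -1), ∇g = (6, -8) → (0.5, -1) − 0.2·(6, -8) = (-0.7, 0.6)
Step 2: at (-0.7, 0.6), ∇g = (-8.4, 4.8) → (-0.7, 0.6) − 0.2·(-8.4, 4.8) = (0.98, -0.36)
Step 3: at (0.98, -0.36), ∇g = (11.76, -2.88) → (0.98, -0.36) − 0.2·(11.76, -2.88) = (-1.372, 0.216)
Step 4: at (-1.372, 0.216), ∇g = (-16.464, 1.728) → (-1.372, 0.216) − 0.2·(-16.464, 1.728) = (1.9208, -0.1296)
g(1.9208, -0.1296) = 22.20402048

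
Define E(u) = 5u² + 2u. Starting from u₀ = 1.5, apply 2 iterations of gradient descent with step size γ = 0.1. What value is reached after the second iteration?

-0.2

E′(u) = 10u + 2
u₁ = 1.5 − 0.1·17 = -0.2
u₂ = -0.2 − 0.1·0 = -0.2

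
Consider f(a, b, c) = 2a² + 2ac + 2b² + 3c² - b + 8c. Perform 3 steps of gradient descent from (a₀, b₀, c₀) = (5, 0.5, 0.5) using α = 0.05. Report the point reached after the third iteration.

(2.69, 0.378, -1.5475)

∇f = (4a + 2c, 4b - 1, 2a + 6c + 8)
(a₁, b₁, c₁) = (5, 0.5, 0.5) − 0.05·(21, 1, 21) = (3.95, 0.45, -0.55)
(a₂, b₂, c₂) = (3.95, 0.45, -0.55) − 0.05·(14.7, 0.8, 12.6) = (3.215, 0.41, -1.18)
(a₃, b₃, c₃) = (3.215, 0.41, -1.18) − 0.05·(10.5, 0.64, 7.35) = (2.69, 0.378, -1.5475)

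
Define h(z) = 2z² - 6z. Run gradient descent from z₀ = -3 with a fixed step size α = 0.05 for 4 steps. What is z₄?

-0.3432

h′(z) = 4z - 6
Step 1: h′(-3) = -18; z₁ = -3 − 0.05·(-18) = -2.1
Step 2: h′(-2.1) = -14.4; z₂ = -2.1 − 0.05·(-14.4) = -1.38
Step 3: h′(-1.38) = -11.52; z₃ = -1.38 − 0.05·(-11.52) = -0.804
Step 4: h′(-0.804) = -9.216; z₄ = -0.804 − 0.05·(-9.216) = -0.3432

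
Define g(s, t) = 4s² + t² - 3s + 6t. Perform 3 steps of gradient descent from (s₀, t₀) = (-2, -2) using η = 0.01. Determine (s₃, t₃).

(-1.474384, -2.058808)

∇g = (8s - 3, 2t + 6)
Step 1: at (-2, -2), ∇g = (-19, 2) → (-2, -2) − 0.01·(-19, 2) = (-1.81, -2.02)
Step 2: at (-1.81, -2.02), ∇g = (-17.48, 1.96) → (-1.81, -2.02) − 0.01·(-17.48, 1.96) = (-1.6352, -2.0396)
Step 3: at (-1.6352, -2.0396), ∇g = (-16.0816, 1.9208) → (-1.6352, -2.0396) − 0.01·(-16.0816, 1.9208) = (-1.474384, -2.058808)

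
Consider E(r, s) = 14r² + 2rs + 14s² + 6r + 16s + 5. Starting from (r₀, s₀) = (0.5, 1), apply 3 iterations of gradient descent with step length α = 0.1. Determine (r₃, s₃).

(-7.296, -11.304)

∇E = (28r + 2s + 6, 2r + 28s + 16)
Step 1: at (0.5, 1), ∇E = (22, 45) → (0.5, 1) − 0.1·(22, 45) = (-1.7, -3.5)
Step 2: at (-1.7, -3.5), ∇E = (-48.6, -85.4) → (-1.7, -3.5) − 0.1·(-48.6, -85.4) = (3.16, 5.04)
Step 3: at (3.16, 5.04), ∇E = (104.56, 163.44) → (3.16, 5.04) − 0.1·(104.56, 163.44) = (-7.296, -11.304)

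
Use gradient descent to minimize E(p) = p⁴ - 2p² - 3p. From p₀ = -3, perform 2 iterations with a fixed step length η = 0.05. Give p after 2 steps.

E′(p) = 4p³ - 4p - 3
Step 1: E′(-3) = -99; p₁ = -3 − 0.05·(-99) = 1.95
Step 2: E′(1.95) = 18.8595; p₂ = 1.95 − 0.05·18.8595 = 1.007025

1.007025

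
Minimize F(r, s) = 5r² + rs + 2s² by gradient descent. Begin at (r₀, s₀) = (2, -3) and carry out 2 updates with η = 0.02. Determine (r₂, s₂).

∇F = (10r + s, r + 4s)
Step 1: at (2, -3), ∇F = (17, -10) → (2, -3) − 0.02·(17, -10) = (1.66, -2.8)
Step 2: at (1.66, -2.8), ∇F = (13.8, -9.54) → (1.66, -2.8) − 0.02·(13.8, -9.54) = (1.384, -2.6092)

(1.384, -2.6092)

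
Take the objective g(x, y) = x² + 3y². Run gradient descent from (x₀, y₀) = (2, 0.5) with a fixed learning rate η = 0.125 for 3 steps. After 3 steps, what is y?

0.0078125

∇g = (2x, 6y)
(x₁, y₁) = (2, 0.5) − 0.125·(4, 3) = (1.5, 0.125)
(x₂, y₂) = (1.5, 0.125) − 0.125·(3, 0.75) = (1.125, 0.03125)
(x₃, y₃) = (1.125, 0.03125) − 0.125·(2.25, 0.1875) = (0.84375, 0.0078125)
y = 0.0078125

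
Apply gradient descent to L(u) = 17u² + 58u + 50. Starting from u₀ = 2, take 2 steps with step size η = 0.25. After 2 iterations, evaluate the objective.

L′(u) = 34u + 58
u₁ = 2 − 0.25·126 = -29.5
u₂ = -29.5 − 0.25·(-945) = 206.75
L(206.75) = 738716.0625

738716.0625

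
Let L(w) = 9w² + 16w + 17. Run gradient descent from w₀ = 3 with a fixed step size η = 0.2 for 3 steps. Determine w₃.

-69.24

L′(w) = 18w + 16
Step 1: L′(3) = 70; w₁ = 3 − 0.2·70 = -11
Step 2: L′(-11) = -182; w₂ = -11 − 0.2·(-182) = 25.4
Step 3: L′(25.4) = 473.2; w₃ = 25.4 − 0.2·473.2 = -69.24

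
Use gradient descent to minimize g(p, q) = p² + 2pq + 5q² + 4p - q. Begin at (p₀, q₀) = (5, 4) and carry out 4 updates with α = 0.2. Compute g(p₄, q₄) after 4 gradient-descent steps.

∇g = (2p + 2q + 4, 2p + 10q - 1)
Step 1: at (5, 4), ∇g = (22, 49) → (5, 4) − 0.2·(22, 49) = (0.6, -5.8)
Step 2: at (0.6, -5.8), ∇g = (-6.4, -57.8) → (0.6, -5.8) − 0.2·(-6.4, -57.8) = (1.88, 5.76)
Step 3: at (1.88, 5.76), ∇g = (19.28, 60.36) → (1.88, 5.76) − 0.2·(19.28, 60.36) = (-1.976, -6.312)
Step 4: at (-1.976, -6.312), ∇g = (-12.576, -68.072) → (-1.976, -6.312) − 0.2·(-12.576, -68.072) = (0.5392, 7.3024)
g(0.5392, 7.3024) = 269.6452736

269.6452736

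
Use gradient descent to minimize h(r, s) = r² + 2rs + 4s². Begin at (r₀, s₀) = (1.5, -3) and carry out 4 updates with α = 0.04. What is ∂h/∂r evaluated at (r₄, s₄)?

1.32150528

∇h = (2r + 2s, 2r + 8s)
Step 1: at (1.5, -3), ∇h = (-3, -21) → (1.5, -3) − 0.04·(-3, -21) = (1.62, -2.16)
Step 2: at (1.62, -2.16), ∇h = (-1.08, -14.04) → (1.62, -2.16) − 0.04·(-1.08, -14.04) = (1.6632, -1.5984)
Step 3: at (1.6632, -1.5984), ∇h = (0.1296, -9.4608) → (1.6632, -1.5984) − 0.04·(0.1296, -9.4608) = (1.658016, -1.219968)
Step 4: at (1.658016, -1.219968), ∇h = (0.876096, -6.443712) → (1.658016, -1.219968) − 0.04·(0.876096, -6.443712) = (1.62297216, -0.96221952)
∂h/∂r at (1.62297216, -0.96221952) = 1.32150528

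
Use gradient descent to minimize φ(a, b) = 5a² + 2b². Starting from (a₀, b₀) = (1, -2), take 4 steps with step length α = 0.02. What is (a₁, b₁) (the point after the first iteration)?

(0.8, -1.84)

∇φ = (10a, 4b)
(a₁, b₁) = (1, -2) − 0.02·(10, -8) = (0.8, -1.84)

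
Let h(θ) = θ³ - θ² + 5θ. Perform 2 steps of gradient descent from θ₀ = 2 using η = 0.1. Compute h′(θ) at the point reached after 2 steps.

4.725747

h′(θ) = 3θ² - 2θ + 5
Step 1: h′(2) = 13; θ₁ = 2 − 0.1·13 = 0.7
Step 2: h′(0.7) = 5.07; θ₂ = 0.7 − 0.1·5.07 = 0.193
h′(θ) at (0.193) = 4.725747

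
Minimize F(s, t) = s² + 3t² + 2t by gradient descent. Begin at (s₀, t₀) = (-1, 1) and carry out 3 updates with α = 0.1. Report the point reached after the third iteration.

(-0.512, -0.248)

∇F = (2s, 6t + 2)
(s₁, t₁) = (-1, 1) − 0.1·(-2, 8) = (-0.8, 0.2)
(s₂, t₂) = (-0.8, 0.2) − 0.1·(-1.6, 3.2) = (-0.64, -0.12)
(s₃, t₃) = (-0.64, -0.12) − 0.1·(-1.28, 1.28) = (-0.512, -0.248)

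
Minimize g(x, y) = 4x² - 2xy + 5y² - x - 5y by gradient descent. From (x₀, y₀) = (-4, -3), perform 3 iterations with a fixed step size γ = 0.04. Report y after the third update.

-0.679296

∇g = (8x - 2y - 1, -2x + 10y - 5)
(x₁, y₁) = (-4, -3) − 0.04·(-27, -27) = (-2.92, -1.92)
(x₂, y₂) = (-2.92, -1.92) − 0.04·(-20.52, -18.36) = (-2.0992, -1.1856)
(x₃, y₃) = (-2.0992, -1.1856) − 0.04·(-15.4224, -12.6576) = (-1.482304, -0.679296)
y = -0.679296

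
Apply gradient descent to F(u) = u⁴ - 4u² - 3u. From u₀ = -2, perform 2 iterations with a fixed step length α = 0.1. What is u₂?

F′(u) = 4u³ - 8u - 3
Step 1: F′(-2) = -19; u₁ = -2 − 0.1·(-19) = -0.1
Step 2: F′(-0.1) = -2.204; u₂ = -0.1 − 0.1·(-2.204) = 0.1204

0.1204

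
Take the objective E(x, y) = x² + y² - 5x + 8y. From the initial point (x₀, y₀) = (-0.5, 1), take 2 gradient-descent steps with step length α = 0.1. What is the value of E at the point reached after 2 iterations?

∇E = (2x - 5, 2y + 8)
Step 1: at (-0.5, 1), ∇E = (-6, 10) → (-0.5, 1) − 0.1·(-6, 10) = (0.1, 0)
Step 2: at (0.1, 0), ∇E = (-4.8, 8) → (0.1, 0) − 0.1·(-4.8, 8) = (0.58, -0.8)
E(0.58, -0.8) = -8.3236

-8.3236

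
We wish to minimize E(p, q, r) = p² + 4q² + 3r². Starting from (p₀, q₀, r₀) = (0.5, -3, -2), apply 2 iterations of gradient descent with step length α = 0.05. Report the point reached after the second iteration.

(0.405, -1.08, -0.98)

∇E = (2p, 8q, 6r)
(p₁, q₁, r₁) = (0.5, -3, -2) − 0.05·(1, -24, -12) = (0.45, -1.8, -1.4)
(p₂, q₂, r₂) = (0.45, -1.8, -1.4) − 0.05·(0.9, -14.4, -8.4) = (0.405, -1.08, -0.98)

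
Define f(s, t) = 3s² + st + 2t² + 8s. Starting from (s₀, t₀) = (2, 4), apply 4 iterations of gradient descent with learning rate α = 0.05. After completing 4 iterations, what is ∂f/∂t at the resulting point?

∇f = (6s + t + 8, s + 4t)
Step 1: at (2, 4), ∇f = (24, 18) → (2, 4) − 0.05·(24, 18) = (0.8, 3.1)
Step 2: at (0.8, 3.1), ∇f = (15.9, 13.2) → (0.8, 3.1) − 0.05·(15.9, 13.2) = (0.005, 2.44)
Step 3: at (0.005, 2.44), ∇f = (10.47, 9.765) → (0.005, 2.44) − 0.05·(10.47, 9.765) = (-0.5185, 1.95175)
Step 4: at (-0.5185, 1.95175), ∇f = (6.84075, 7.2885) → (-0.5185, 1.95175) − 0.05·(6.84075, 7.2885) = (-0.8605375, 1.587325)
∂f/∂t at (-0.8605375, 1.587325) = 5.4887625

5.4887625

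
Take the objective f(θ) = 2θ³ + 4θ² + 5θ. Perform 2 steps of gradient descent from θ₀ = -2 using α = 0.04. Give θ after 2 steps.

-3.437696

f′(θ) = 6θ² + 8θ + 5
θ₁ = -2 − 0.04·13 = -2.52
θ₂ = -2.52 − 0.04·22.9424 = -3.437696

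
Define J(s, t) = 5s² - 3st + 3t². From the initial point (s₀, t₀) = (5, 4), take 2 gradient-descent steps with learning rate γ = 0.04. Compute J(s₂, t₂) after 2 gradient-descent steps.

∇J = (10s - 3t, -3s + 6t)
(s₁, t₁) = (5, 4) − 0.04·(38, 9) = (3.48, 3.64)
(s₂, t₂) = (3.48, 3.64) − 0.04·(23.88, 11.4) = (2.5248, 3.184)
J(2.5248, 3.184) = 38.1697536

38.1697536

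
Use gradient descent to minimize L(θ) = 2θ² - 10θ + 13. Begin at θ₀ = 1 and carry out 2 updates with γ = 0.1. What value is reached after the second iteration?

1.96

L′(θ) = 4θ - 10
θ₁ = 1 − 0.1·(-6) = 1.6
θ₂ = 1.6 − 0.1·(-3.6) = 1.96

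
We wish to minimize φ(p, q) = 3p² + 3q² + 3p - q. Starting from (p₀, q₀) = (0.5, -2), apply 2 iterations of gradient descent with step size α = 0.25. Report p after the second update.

∇φ = (6p + 3, 6q - 1)
(p₁, q₁) = (0.5, -2) − 0.25·(6, -13) = (-1, 1.25)
(p₂, q₂) = (-1, 1.25) − 0.25·(-3, 6.5) = (-0.25, -0.375)
p = -0.25

-0.25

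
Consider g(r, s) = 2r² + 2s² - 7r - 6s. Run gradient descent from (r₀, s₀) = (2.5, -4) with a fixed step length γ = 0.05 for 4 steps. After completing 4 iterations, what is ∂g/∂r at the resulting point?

1.2288

∇g = (4r - 7, 4s - 6)
(r₁, s₁) = (2.5, -4) − 0.05·(3, -22) = (2.35, -2.9)
(r₂, s₂) = (2.35, -2.9) − 0.05·(2.4, -17.6) = (2.23, -2.02)
(r₃, s₃) = (2.23, -2.02) − 0.05·(1.92, -14.08) = (2.134, -1.316)
(r₄, s₄) = (2.134, -1.316) − 0.05·(1.536, -11.264) = (2.0572, -0.7528)
∂g/∂r at (2.0572, -0.7528) = 1.2288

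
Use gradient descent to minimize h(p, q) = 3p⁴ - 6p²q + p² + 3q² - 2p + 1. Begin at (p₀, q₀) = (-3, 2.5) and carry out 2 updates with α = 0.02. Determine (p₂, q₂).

(1.75976704, 3.292672)

∇h = (12p³ - 12pq + 2p - 2, -6p² + 6q)
(p₁, q₁) = (-3, 2.5) − 0.02·(-242, -39) = (1.84, 3.28)
(p₂, q₂) = (1.84, 3.28) − 0.02·(4.011648, -0.6336) = (1.75976704, 3.292672)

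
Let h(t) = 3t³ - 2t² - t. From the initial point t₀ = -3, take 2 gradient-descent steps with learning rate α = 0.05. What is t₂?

-35.062

h′(t) = 9t² - 4t - 1
t₁ = -3 − 0.05·92 = -7.6
t₂ = -7.6 − 0.05·549.24 = -35.062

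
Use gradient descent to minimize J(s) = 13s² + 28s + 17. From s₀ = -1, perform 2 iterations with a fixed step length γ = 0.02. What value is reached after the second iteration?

J′(s) = 26s + 28
s₁ = -1 − 0.02·2 = -1.04
s₂ = -1.04 − 0.02·0.96 = -1.0592

-1.0592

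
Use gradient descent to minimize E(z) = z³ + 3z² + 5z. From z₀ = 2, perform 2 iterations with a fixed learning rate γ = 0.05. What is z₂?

0.089625

E′(z) = 3z² + 6z + 5
z₁ = 2 − 0.05·29 = 0.55
z₂ = 0.55 − 0.05·9.2075 = 0.089625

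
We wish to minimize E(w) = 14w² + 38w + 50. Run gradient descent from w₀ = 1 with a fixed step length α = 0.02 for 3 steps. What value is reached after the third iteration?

-1.156352

E′(w) = 28w + 38
Step 1: E′(1) = 66; w₁ = 1 − 0.02·66 = -0.32
Step 2: E′(-0.32) = 29.04; w₂ = -0.32 − 0.02·29.04 = -0.9008
Step 3: E′(-0.9008) = 12.7776; w₃ = -0.9008 − 0.02·12.7776 = -1.156352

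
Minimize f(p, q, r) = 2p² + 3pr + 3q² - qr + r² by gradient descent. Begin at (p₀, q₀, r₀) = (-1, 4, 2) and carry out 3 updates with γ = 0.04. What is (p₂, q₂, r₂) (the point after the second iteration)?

(-1.1616, 2.456, 2.2048)

∇f = (4p + 3r, 6q - r, 3p - q + 2r)
(p₁, q₁, r₁) = (-1, 4, 2) − 0.04·(2, 22, -3) = (-1.08, 3.12, 2.12)
(p₂, q₂, r₂) = (-1.08, 3.12, 2.12) − 0.04·(2.04, 16.6, -2.12) = (-1.1616, 2.456, 2.2048)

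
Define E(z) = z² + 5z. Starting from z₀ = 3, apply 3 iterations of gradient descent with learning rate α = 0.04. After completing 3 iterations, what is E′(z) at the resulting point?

8.565568

E′(z) = 2z + 5
z₁ = 3 − 0.04·11 = 2.56
z₂ = 2.56 − 0.04·10.12 = 2.1552
z₃ = 2.1552 − 0.04·9.3104 = 1.782784
E′(z) at (1.782784) = 8.565568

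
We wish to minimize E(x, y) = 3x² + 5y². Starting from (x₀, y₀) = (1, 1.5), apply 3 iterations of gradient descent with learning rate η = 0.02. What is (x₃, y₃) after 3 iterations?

(0.681472, 0.768)

∇E = (6x, 10y)
(x₁, y₁) = (1, 1.5) − 0.02·(6, 15) = (0.88, 1.2)
(x₂, y₂) = (0.88, 1.2) − 0.02·(5.28, 12) = (0.7744, 0.96)
(x₃, y₃) = (0.7744, 0.96) − 0.02·(4.6464, 9.6) = (0.681472, 0.768)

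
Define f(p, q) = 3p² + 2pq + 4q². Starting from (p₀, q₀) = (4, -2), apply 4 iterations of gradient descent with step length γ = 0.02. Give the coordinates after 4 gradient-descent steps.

(2.63172608, -1.4179072)

∇f = (6p + 2q, 2p + 8q)
Step 1: at (4, -2), ∇f = (20, -8) → (4, -2) − 0.02·(20, -8) = (3.6, -1.84)
Step 2: at (3.6, -1.84), ∇f = (17.92, -7.52) → (3.6, -1.84) − 0.02·(17.92, -7.52) = (3.2416, -1.6896)
Step 3: at (3.2416, -1.6896), ∇f = (16.0704, -7.0336) → (3.2416, -1.6896) − 0.02·(16.0704, -7.0336) = (2.920192, -1.548928)
Step 4: at (2.920192, -1.548928), ∇f = (14.423296, -6.55104) → (2.920192, -1.548928) − 0.02·(14.423296, -6.55104) = (2.63172608, -1.4179072)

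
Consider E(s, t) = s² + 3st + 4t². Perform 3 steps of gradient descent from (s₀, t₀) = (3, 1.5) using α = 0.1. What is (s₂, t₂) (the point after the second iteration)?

(1.74, -0.705)

∇E = (2s + 3t, 3s + 8t)
Step 1: at (3, 1.5), ∇E = (10.5, 21) → (3, 1.5) − 0.1·(10.5, 21) = (1.95, -0.6)
Step 2: at (1.95, -0.6), ∇E = (2.1, 1.05) → (1.95, -0.6) − 0.1·(2.1, 1.05) = (1.74, -0.705)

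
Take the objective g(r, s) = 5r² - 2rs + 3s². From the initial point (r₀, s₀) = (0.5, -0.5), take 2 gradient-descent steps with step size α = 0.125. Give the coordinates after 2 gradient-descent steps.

(0.0625, -0.0625)

∇g = (10r - 2s, -2r + 6s)
Step 1: at (0.5, -0.5), ∇g = (6, -4) → (0.5, -0.5) − 0.125·(6, -4) = (-0.25, 0)
Step 2: at (-0.25, 0), ∇g = (-2.5, 0.5) → (-0.25, 0) − 0.125·(-2.5, 0.5) = (0.0625, -0.0625)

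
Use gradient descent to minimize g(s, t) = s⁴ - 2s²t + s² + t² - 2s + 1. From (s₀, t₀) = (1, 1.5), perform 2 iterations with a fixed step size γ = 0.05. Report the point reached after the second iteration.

(1.1428, 1.426)

∇g = (4s³ - 4st + 2s - 2, -2s² + 2t)
Step 1: at (1, 1.5), ∇g = (-2, 1) → (1, 1.5) − 0.05·(-2, 1) = (1.1, 1.45)
Step 2: at (1.1, 1.45), ∇g = (-0.856, 0.48) → (1.1, 1.45) − 0.05·(-0.856, 0.48) = (1.1428, 1.426)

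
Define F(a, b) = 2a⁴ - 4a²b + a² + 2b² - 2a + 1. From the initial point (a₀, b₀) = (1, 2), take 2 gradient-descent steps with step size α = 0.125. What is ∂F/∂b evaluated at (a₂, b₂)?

-31.25

∇F = (8a³ - 8ab + 2a - 2, -4a² + 4b)
Step 1: at (1, 2), ∇F = (-8, 4) → (1, 2) − 0.125·(-8, 4) = (2, 1.5)
Step 2: at (2, 1.5), ∇F = (42, -10) → (2, 1.5) − 0.125·(42, -10) = (-3.25, 2.75)
∂F/∂b at (-3.25, 2.75) = -31.25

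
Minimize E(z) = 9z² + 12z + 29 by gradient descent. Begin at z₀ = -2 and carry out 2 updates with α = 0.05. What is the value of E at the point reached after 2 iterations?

E′(z) = 18z + 12
z₁ = -2 − 0.05·(-24) = -0.8
z₂ = -0.8 − 0.05·(-2.4) = -0.68
E(-0.68) = 25.0016

25.0016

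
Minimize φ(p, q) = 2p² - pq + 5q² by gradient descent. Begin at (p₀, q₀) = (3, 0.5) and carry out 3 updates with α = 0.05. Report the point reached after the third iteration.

(1.5840625, 0.258625)

∇φ = (4p - q, -p + 10q)
(p₁, q₁) = (3, 0.5) − 0.05·(11.5, 2) = (2.425, 0.4)
(p₂, q₂) = (2.425, 0.4) − 0.05·(9.3, 1.575) = (1.96, 0.32125)
(p₃, q₃) = (1.96, 0.32125) − 0.05·(7.51875, 1.2525) = (1.5840625, 0.258625)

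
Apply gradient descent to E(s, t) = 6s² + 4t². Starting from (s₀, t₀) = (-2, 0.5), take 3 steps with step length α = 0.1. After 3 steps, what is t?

0.004

∇E = (12s, 8t)
Step 1: at (-2, 0.5), ∇E = (-24, 4) → (-2, 0.5) − 0.1·(-24, 4) = (0.4, 0.1)
Step 2: at (0.4, 0.1), ∇E = (4.8, 0.8) → (0.4, 0.1) − 0.1·(4.8, 0.8) = (-0.08, 0.02)
Step 3: at (-0.08, 0.02), ∇E = (-0.96, 0.16) → (-0.08, 0.02) − 0.1·(-0.96, 0.16) = (0.016, 0.004)
t = 0.004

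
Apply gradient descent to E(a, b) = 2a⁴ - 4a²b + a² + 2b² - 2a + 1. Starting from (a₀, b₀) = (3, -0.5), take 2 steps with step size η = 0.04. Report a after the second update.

∇E = (8a³ - 8ab + 2a - 2, -4a² + 4b)
Step 1: at (3, -0.5), ∇E = (232, -38) → (3, -0.5) − 0.04·(232, -38) = (-6.28, 1.02)
Step 2: at (-6.28, 1.02), ∇E = (-1944.700416, -153.6736) → (-6.28, 1.02) − 0.04·(-1944.700416, -153.6736) = (71.50801664, 7.166944)
a = 71.50801664

71.50801664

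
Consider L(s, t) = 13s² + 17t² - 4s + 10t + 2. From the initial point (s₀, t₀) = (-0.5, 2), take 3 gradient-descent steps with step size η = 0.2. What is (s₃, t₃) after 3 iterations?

∇L = (26s - 4, 34t + 10)
Step 1: at (-0.5, 2), ∇L = (-17, 78) → (-0.5, 2) − 0.2·(-17, 78) = (2.9, -13.6)
Step 2: at (2.9, -13.6), ∇L = (71.4, -452.4) → (2.9, -13.6) − 0.2·(71.4, -452.4) = (-11.38, 76.88)
Step 3: at (-11.38, 76.88), ∇L = (-299.88, 2623.92) → (-11.38, 76.88) − 0.2·(-299.88, 2623.92) = (48.596, -447.904)

(48.596, -447.904)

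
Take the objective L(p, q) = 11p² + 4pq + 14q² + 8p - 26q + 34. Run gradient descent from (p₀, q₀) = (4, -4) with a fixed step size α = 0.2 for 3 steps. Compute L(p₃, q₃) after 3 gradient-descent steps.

∇L = (22p + 4q + 8, 4p + 28q - 26)
Step 1: at (4, -4), ∇L = (80, -122) → (4, -4) − 0.2·(80, -122) = (-12, 20.4)
Step 2: at (-12, 20.4), ∇L = (-174.4, 497.2) → (-12, 20.4) − 0.2·(-174.4, 497.2) = (22.88, -79.04)
Step 3: at (22.88, -79.04), ∇L = (195.2, -2147.6) → (22.88, -79.04) − 0.2·(195.2, -2147.6) = (-16.16, 350.48)
L(-16.16, 350.48) = 1690717.04

1690717.04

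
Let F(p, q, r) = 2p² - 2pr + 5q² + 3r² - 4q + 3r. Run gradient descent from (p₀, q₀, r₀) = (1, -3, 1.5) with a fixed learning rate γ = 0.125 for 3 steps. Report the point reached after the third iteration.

(0.2265625, 0.453125, -0.2734375)

∇F = (4p - 2r, 10q - 4, -2p + 6r + 3)
(p₁, q₁, r₁) = (1, -3, 1.5) − 0.125·(1, -34, 10) = (0.875, 1.25, 0.25)
(p₂, q₂, r₂) = (0.875, 1.25, 0.25) − 0.125·(3, 8.5, 2.75) = (0.5, 0.1875, -0.09375)
(p₃, q₃, r₃) = (0.5, 0.1875, -0.09375) − 0.125·(2.1875, -2.125, 1.4375) = (0.2265625, 0.453125, -0.2734375)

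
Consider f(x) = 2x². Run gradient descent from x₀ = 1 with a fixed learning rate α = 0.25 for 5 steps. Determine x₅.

f′(x) = 4x
Step 1: f′(1) = 4; x₁ = 1 − 0.25·4 = 0
Step 2: f′(0) = 0; x₂ = 0 − 0.25·0 = 0
Step 3: f′(0) = 0; x₃ = 0 − 0.25·0 = 0
Step 4: f′(0) = 0; x₄ = 0 − 0.25·0 = 0
Step 5: f′(0) = 0; x₅ = 0 − 0.25·0 = 0

0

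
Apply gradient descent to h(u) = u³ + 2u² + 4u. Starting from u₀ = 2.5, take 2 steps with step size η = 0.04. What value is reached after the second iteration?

h′(u) = 3u² + 4u + 4
u₁ = 2.5 − 0.04·32.75 = 1.19
u₂ = 1.19 − 0.04·13.0083 = 0.669668

0.669668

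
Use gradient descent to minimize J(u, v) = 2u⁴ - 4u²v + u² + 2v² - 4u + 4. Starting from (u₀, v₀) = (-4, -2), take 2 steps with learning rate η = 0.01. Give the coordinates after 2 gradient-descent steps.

(1.15831424, -1.087424)

∇J = (8u³ - 8uv + 2u - 4, -4u² + 4v)
Step 1: at (-4, -2), ∇J = (-588, -72) → (-4, -2) − 0.01·(-588, -72) = (1.88, -1.28)
Step 2: at (1.88, -1.28), ∇J = (72.168576, -19.2576) → (1.88, -1.28) − 0.01·(72.168576, -19.2576) = (1.15831424, -1.087424)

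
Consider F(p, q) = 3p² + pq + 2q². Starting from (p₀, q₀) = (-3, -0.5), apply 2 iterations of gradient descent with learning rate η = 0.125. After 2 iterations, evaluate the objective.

0.1217041015625

∇F = (6p + q, p + 4q)
Step 1: at (-3, -0.5), ∇F = (-18.5, -5) → (-3, -0.5) − 0.125·(-18.5, -5) = (-0.6875, 0.125)
Step 2: at (-0.6875, 0.125), ∇F = (-4, -0.1875) → (-0.6875, 0.125) − 0.125·(-4, -0.1875) = (-0.1875, 0.1484375)
F(-0.1875, 0.1484375) = 0.1217041015625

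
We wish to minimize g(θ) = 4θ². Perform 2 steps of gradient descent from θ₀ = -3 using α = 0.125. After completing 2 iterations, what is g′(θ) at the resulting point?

g′(θ) = 8θ
Step 1: g′(-3) = -24; θ₁ = -3 − 0.125·(-24) = 0
Step 2: g′(0) = 0; θ₂ = 0 − 0.125·0 = 0
g′(θ) at (0) = 0

0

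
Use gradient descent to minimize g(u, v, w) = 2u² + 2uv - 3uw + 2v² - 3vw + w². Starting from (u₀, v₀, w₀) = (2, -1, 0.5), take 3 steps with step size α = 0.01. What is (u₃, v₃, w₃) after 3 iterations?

∇g = (4u + 2v - 3w, 2u + 4v - 3w, -3u - 3v + 2w)
Step 1: at (2, -1, 0.5), ∇g = (4.5, -1.5, -2) → (2, -1, 0.5) − 0.01·(4.5, -1.5, -2) = (1.955, -0.985, 0.52)
Step 2: at (1.955, -0.985, 0.52), ∇g = (4.29, -1.59, -1.87) → (1.955, -0.985, 0.52) − 0.01·(4.29, -1.59, -1.87) = (1.9121, -0.9691, 0.5387)
Step 3: at (1.9121, -0.9691, 0.5387), ∇g = (4.0941, -1.6683, -1.7516) → (1.9121, -0.9691, 0.5387) − 0.01·(4.0941, -1.6683, -1.7516) = (1.871159, -0.952417, 0.556216)

(1.871159, -0.952417, 0.556216)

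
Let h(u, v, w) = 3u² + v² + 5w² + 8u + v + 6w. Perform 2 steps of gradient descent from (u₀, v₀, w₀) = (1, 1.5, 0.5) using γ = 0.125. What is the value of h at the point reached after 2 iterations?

∇h = (6u + 8, 2v + 1, 10w + 6)
Step 1: at (1, 1.5, 0.5), ∇h = (14, 4, 11) → (1, 1.5, 0.5) − 0.125·(14, 4, 11) = (-0.75, 1, -0.875)
Step 2: at (-0.75, 1, -0.875), ∇h = (3.5, 3, -2.75) → (-0.75, 1, -0.875) − 0.125·(3.5, 3, -2.75) = (-1.1875, 0.625, -0.53125)
h(-1.1875, 0.625, -0.53125) = -6.0302734375

-6.0302734375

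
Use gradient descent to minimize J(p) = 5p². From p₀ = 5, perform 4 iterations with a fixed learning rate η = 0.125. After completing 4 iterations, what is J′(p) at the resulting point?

J′(p) = 10p
p₁ = 5 − 0.125·50 = -1.25
p₂ = -1.25 − 0.125·(-12.5) = 0.3125
p₃ = 0.3125 − 0.125·3.125 = -0.078125
p₄ = -0.078125 − 0.125·(-0.78125) = 0.01953125
J′(p) at (0.01953125) = 0.1953125

0.1953125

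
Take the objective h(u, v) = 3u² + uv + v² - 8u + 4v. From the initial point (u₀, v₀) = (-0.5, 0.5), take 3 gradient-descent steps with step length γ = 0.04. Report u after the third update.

0.50176

∇h = (6u + v - 8, u + 2v + 4)
Step 1: at (-0.5, 0.5), ∇h = (-10.5, 4.5) → (-0.5, 0.5) − 0.04·(-10.5, 4.5) = (-0.08, 0.32)
Step 2: at (-0.08, 0.32), ∇h = (-8.16, 4.56) → (-0.08, 0.32) − 0.04·(-8.16, 4.56) = (0.2464, 0.1376)
Step 3: at (0.2464, 0.1376), ∇h = (-6.384, 4.5216) → (0.2464, 0.1376) − 0.04·(-6.384, 4.5216) = (0.50176, -0.043264)
u = 0.50176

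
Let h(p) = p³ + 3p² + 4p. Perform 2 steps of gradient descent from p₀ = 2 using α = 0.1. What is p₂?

-0.912

h′(p) = 3p² + 6p + 4
p₁ = 2 − 0.1·28 = -0.8
p₂ = -0.8 − 0.1·1.12 = -0.912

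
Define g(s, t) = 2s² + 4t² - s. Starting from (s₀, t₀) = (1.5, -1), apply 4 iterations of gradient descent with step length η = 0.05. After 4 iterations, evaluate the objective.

0.46647264

∇g = (4s - 1, 8t)
Step 1: at (1.5, -1), ∇g = (5, -8) → (1.5, -1) − 0.05·(5, -8) = (1.25, -0.6)
Step 2: at (1.25, -0.6), ∇g = (4, -4.8) → (1.25, -0.6) − 0.05·(4, -4.8) = (1.05, -0.36)
Step 3: at (1.05, -0.36), ∇g = (3.2, -2.88) → (1.05, -0.36) − 0.05·(3.2, -2.88) = (0.89, -0.216)
Step 4: at (0.89, -0.216), ∇g = (2.56, -1.728) → (0.89, -0.216) − 0.05·(2.56, -1.728) = (0.762, -0.1296)
g(0.762, -0.1296) = 0.46647264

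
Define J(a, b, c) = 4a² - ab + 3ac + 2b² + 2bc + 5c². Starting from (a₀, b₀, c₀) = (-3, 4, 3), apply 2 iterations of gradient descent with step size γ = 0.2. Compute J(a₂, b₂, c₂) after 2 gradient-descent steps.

56.28

∇J = (8a - b + 3c, -a + 4b + 2c, 3a + 2b + 10c)
(a₁, b₁, c₁) = (-3, 4, 3) − 0.2·(-19, 25, 29) = (0.8, -1, -2.8)
(a₂, b₂, c₂) = (0.8, -1, -2.8) − 0.2·(-1, -10.4, -27.6) = (1, 1.08, 2.72)
J(1, 1.08, 2.72) = 56.28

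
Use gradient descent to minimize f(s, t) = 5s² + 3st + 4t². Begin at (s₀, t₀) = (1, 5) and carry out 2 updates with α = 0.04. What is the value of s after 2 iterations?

∇f = (10s + 3t, 3s + 8t)
Step 1: at (1, 5), ∇f = (25, 43) → (1, 5) − 0.04·(25, 43) = (0, 3.28)
Step 2: at (0, 3.28), ∇f = (9.84, 26.24) → (0, 3.28) − 0.04·(9.84, 26.24) = (-0.3936, 2.2304)
s = -0.3936

-0.3936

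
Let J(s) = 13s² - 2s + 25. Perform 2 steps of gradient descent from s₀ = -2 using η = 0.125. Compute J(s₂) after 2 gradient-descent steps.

J′(s) = 26s - 2
Step 1: J′(-2) = -54; s₁ = -2 − 0.125·(-54) = 4.75
Step 2: J′(4.75) = 121.5; s₂ = 4.75 − 0.125·121.5 = -10.4375
J(-10.4375) = 1462.11328125

1462.11328125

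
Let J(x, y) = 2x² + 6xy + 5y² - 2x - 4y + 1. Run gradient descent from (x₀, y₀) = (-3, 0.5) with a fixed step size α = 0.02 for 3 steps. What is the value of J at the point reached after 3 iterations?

2.47729510912

∇J = (4x + 6y - 2, 6x + 10y - 4)
Step 1: at (-3, 0.5), ∇J = (-11, -17) → (-3, 0.5) − 0.02·(-11, -17) = (-2.78, 0.84)
Step 2: at (-2.78, 0.84), ∇J = (-8.08, -12.28) → (-2.78, 0.84) − 0.02·(-8.08, -12.28) = (-2.6184, 1.0856)
Step 3: at (-2.6184, 1.0856), ∇J = (-5.96, -8.8544) → (-2.6184, 1.0856) − 0.02·(-5.96, -8.8544) = (-2.4992, 1.262688)
J(-2.4992, 1.262688) = 2.47729510912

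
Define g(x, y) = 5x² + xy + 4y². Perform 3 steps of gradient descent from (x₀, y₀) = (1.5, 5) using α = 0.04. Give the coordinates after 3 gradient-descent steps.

(0.082112, 1.51392)

∇g = (10x + y, x + 8y)
Step 1: at (1.5, 5), ∇g = (20, 41.5) → (1.5, 5) − 0.04·(20, 41.5) = (0.7, 3.34)
Step 2: at (0.7, 3.34), ∇g = (10.34, 27.42) → (0.7, 3.34) − 0.04·(10.34, 27.42) = (0.2864, 2.2432)
Step 3: at (0.2864, 2.2432), ∇g = (5.1072, 18.232) → (0.2864, 2.2432) − 0.04·(5.1072, 18.232) = (0.082112, 1.51392)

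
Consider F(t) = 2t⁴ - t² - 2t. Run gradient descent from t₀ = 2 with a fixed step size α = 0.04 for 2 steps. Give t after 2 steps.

F′(t) = 8t³ - 2t - 2
Step 1: F′(2) = 58; t₁ = 2 − 0.04·58 = -0.32
Step 2: F′(-0.32) = -1.622144; t₂ = -0.32 − 0.04·(-1.622144) = -0.25511424

-0.25511424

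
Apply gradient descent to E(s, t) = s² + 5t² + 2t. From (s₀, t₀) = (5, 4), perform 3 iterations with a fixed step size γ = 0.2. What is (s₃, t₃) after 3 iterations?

∇E = (2s, 10t + 2)
(s₁, t₁) = (5, 4) − 0.2·(10, 42) = (3, -4.4)
(s₂, t₂) = (3, -4.4) − 0.2·(6, -42) = (1.8, 4)
(s₃, t₃) = (1.8, 4) − 0.2·(3.6, 42) = (1.08, -4.4)

(1.08, -4.4)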